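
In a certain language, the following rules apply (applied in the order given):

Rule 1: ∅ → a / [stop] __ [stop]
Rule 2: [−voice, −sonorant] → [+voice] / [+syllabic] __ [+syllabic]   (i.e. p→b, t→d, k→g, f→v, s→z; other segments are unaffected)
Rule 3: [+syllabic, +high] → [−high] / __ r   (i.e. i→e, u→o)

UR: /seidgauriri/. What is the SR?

Rule 1 (stop-cluster a-epenthesis): /d/ and /g/ form a stop–stop cluster, so [a] is inserted between them. /seidgauriri/ → seidagauriri.
Rule 2 (intervocalic voicing): no segment meets the environment; /seidagauriri/ is unchanged.
Rule 3 (pre-rhotic lowering): /u/ is a high vowel immediately before /r/, so it lowers to [o]. /i/ is a high vowel immediately before /r/, so it lowers to [e]. /seidagauriri/ → seidagaoreri.

seidagaoreri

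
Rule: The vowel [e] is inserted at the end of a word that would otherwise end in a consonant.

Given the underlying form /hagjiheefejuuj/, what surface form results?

the form ends in the consonant /j/, so [e] is inserted word-finally.
Surface form: [hagjiheefejuuje].

hagjiheefejuuje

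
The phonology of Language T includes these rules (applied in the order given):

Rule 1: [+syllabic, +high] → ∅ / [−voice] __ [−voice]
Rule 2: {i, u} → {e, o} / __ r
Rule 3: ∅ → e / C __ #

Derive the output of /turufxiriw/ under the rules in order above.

torufxeriwe

Rule 1 (high vowel syncope): no segment meets the environment; /turufxiriw/ is unchanged.
Rule 2 (pre-rhotic lowering): /u/ is a high vowel immediately before /r/, so it lowers to [o]. /i/ is a high vowel immediately before /r/, so it lowers to [e]. /turufxiriw/ → torufxeriw.
Rule 3 (final e-epenthesis): the form ends in the consonant /w/, so [e] is inserted word-finally. /torufxeriw/ → torufxeriwe.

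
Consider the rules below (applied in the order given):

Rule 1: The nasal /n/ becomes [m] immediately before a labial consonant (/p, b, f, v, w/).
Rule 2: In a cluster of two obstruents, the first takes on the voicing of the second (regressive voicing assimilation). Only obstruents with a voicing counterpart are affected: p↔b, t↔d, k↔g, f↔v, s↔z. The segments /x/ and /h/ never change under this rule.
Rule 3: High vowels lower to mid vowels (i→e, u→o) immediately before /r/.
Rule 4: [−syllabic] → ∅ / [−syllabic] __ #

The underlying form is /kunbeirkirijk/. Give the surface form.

Rule 1 (nasal place assimilation): /n/ precedes the labial consonant /b/, so it assimilates in place to [m]. /kunbeirkirijk/ → kumbeirkirijk.
Rule 2 (regressive voicing assimilation): no segment meets the environment; /kumbeirkirijk/ is unchanged.
Rule 3 (pre-rhotic lowering): /i/ is a high vowel immediately before /r/, so it lowers to [e]. /i/ is a high vowel immediately before /r/, so it lowers to [e]. /kumbeirkirijk/ → kumbeerkerijk.
Rule 4 (final cluster simplification): /k/ is the second consonant of a word-final cluster /jk/, so it deletes. /kumbeerkerijk/ → kumbeerkerij.

kumbeerkerij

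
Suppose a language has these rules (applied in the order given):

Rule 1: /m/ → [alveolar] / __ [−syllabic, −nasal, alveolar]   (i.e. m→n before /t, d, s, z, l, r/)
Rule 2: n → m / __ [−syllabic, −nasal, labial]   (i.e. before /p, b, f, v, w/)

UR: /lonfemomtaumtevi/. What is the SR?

Rule 1 (nasal place assimilation): /m/ precedes the alveolar consonant /t/, so it assimilates in place to [n]. /m/ precedes the alveolar consonant /t/, so it assimilates in place to [n]. /lonfemomtaumtevi/ → lonfemontauntevi.
Rule 2 (nasal place assimilation): /n/ precedes the labial consonant /f/, so it assimilates in place to [m]. /lonfemontauntevi/ → lomfemontauntevi.

lomfemontauntevi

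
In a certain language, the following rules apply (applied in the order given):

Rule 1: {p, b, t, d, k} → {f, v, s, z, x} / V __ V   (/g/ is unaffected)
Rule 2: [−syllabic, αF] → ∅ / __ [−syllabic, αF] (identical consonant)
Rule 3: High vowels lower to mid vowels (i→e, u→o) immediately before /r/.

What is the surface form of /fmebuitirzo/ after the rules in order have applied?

Rule 1 (intervocalic spirantization): /b/ is a stop between vowels /e/ and /u/, so it spirantizes to the fricative [v]. /t/ is a stop between vowels /i/ and /i/, so it spirantizes to the fricative [s]. /fmebuitirzo/ → fmevuisirzo.
Rule 2 (degemination): no segment meets the environment; /fmevuisirzo/ is unchanged.
Rule 3 (pre-rhotic lowering): /i/ is a high vowel immediately before /r/, so it lowers to [e]. /fmevuisirzo/ → fmevuiserzo.

fmevuiserzo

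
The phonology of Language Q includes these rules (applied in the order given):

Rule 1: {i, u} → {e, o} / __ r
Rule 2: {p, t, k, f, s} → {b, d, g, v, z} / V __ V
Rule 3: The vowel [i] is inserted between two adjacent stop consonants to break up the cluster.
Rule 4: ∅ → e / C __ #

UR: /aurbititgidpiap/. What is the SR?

aorbiditigidipiape

Rule 1 (pre-rhotic lowering): /u/ is a high vowel immediately before /r/, so it lowers to [o]. /aurbititgidpiap/ → aorbititgidpiap.
Rule 2 (intervocalic voicing): /t/ is a voiceless obstruent between vowels /i/ and /i/, so it voices to [d]. /aorbititgidpiap/ → aorbiditgidpiap.
Rule 3 (stop-cluster i-epenthesis): /t/ and /g/ form a stop–stop cluster, so [i] is inserted between them. /d/ and /p/ form a stop–stop cluster, so [i] is inserted between them. /aorbiditgidpiap/ → aorbiditigidipiap.
Rule 4 (final e-epenthesis): the form ends in the consonant /p/, so [e] is inserted word-finally. /aorbiditigidipiap/ → aorbiditigidipiape.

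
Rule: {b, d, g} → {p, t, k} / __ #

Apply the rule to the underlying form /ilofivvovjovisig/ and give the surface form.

/g/ is a voiced stop in word-final position, so it devoices to [k].
Surface form: [ilofivvovjovisik].

ilofivvovjovisik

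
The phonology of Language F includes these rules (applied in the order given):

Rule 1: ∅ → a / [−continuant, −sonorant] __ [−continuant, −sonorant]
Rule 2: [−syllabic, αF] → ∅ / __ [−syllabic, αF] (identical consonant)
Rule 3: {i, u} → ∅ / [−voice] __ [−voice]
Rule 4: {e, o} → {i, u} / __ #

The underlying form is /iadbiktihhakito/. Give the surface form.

Rule 1 (stop-cluster a-epenthesis): /d/ and /b/ form a stop–stop cluster, so [a] is inserted between them. /k/ and /t/ form a stop–stop cluster, so [a] is inserted between them. /iadbiktihhakito/ → iadabikatihhakito.
Rule 2 (degemination): /hh/ is a geminate; the first /h/ deletes. /iadabikatihhakito/ → iadabikatihakito.
Rule 3 (high vowel syncope): /i/ is a high vowel flanked by voiceless consonants /t/ and /h/, so it deletes. /i/ is a high vowel flanked by voiceless consonants /k/ and /t/, so it deletes. /iadabikatihakito/ → iadabikathakto.
Rule 4 (final vowel raising): /o/ is a mid vowel in word-final position, so it raises to [u]. /iadabikathakto/ → iadabikathaktu.

iadabikathaktu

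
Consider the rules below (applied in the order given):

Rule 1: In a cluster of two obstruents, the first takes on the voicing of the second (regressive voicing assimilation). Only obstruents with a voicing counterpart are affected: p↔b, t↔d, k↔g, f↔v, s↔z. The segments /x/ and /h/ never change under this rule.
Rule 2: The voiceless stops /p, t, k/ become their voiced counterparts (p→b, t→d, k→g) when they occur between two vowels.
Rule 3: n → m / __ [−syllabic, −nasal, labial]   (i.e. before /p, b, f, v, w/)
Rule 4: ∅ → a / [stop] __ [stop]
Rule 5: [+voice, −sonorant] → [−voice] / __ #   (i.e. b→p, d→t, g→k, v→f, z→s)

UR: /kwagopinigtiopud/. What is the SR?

kwagobinikatiobut

Rule 1 (regressive voicing assimilation): /g/ precedes the voiceless obstruent /t/, so it devoices to [k] by assimilation. /kwagopinigtiopud/ → kwagopiniktiopud.
Rule 2 (intervocalic voicing): /p/ is a voiceless stop between vowels /o/ and /i/, so it voices to [b]. /p/ is a voiceless stop between vowels /o/ and /u/, so it voices to [b]. /kwagopiniktiopud/ → kwagobiniktiobud.
Rule 3 (nasal place assimilation): no segment meets the environment; /kwagobiniktiobud/ is unchanged.
Rule 4 (stop-cluster a-epenthesis): /k/ and /t/ form a stop–stop cluster, so [a] is inserted between them. /kwagobiniktiobud/ → kwagobinikatiobud.
Rule 5 (final devoicing): /d/ is a voiced obstruent in word-final position, so it devoices to [t]. /kwagobinikatiobud/ → kwagobinikatiobut.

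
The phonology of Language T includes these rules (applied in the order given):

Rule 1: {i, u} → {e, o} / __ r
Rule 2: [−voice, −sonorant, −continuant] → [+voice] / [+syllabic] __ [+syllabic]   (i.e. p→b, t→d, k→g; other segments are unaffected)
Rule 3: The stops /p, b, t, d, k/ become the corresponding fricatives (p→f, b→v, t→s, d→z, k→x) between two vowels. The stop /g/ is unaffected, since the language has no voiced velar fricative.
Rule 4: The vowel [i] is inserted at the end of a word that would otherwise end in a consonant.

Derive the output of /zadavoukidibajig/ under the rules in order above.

Rule 1 (pre-rhotic lowering): no segment meets the environment; /zadavoukidibajig/ is unchanged.
Rule 2 (intervocalic voicing): /k/ is a voiceless stop between vowels /u/ and /i/, so it voices to [g]. /zadavoukidibajig/ → zadavougidibajig.
Rule 3 (intervocalic spirantization): /d/ is a stop between vowels /a/ and /a/, so it spirantizes to the fricative [z]. /d/ is a stop between vowels /i/ and /i/, so it spirantizes to the fricative [z]. /b/ is a stop between vowels /i/ and /a/, so it spirantizes to the fricative [v]. /zadavougidibajig/ → zazavougizivajig.
Rule 4 (final i-epenthesis): the form ends in the consonant /g/, so [i] is inserted word-finally. /zazavougizivajig/ → zazavougizivajigi.

zazavougizivajigi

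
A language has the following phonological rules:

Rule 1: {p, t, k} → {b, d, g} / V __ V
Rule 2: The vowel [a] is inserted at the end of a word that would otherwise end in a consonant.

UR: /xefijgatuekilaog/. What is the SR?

xefijgaduegilaoga

Rule 1 (intervocalic voicing): /t/ is a voiceless stop between vowels /a/ and /u/, so it voices to [d]. /k/ is a voiceless stop between vowels /e/ and /i/, so it voices to [g]. /xefijgatuekilaog/ → xefijgaduegilaog.
Rule 2 (final a-epenthesis): the form ends in the consonant /g/, so [a] is inserted word-finally. /xefijgaduegilaog/ → xefijgaduegilaoga.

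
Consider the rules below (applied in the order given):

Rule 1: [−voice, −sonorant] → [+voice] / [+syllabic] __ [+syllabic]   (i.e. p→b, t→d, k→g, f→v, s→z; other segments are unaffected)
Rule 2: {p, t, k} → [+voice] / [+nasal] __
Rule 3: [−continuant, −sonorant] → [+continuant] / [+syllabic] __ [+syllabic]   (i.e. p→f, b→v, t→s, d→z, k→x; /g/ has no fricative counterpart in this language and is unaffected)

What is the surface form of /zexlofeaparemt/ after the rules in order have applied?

zexloveavaremd

Rule 1 (intervocalic voicing): /f/ is a voiceless obstruent between vowels /o/ and /e/, so it voices to [v]. /p/ is a voiceless obstruent between vowels /a/ and /a/, so it voices to [b]. /zexlofeaparemt/ → zexloveabaremt.
Rule 2 (post-nasal voicing): /t/ is a voiceless stop immediately after the nasal /m/, so it voices to [d]. /zexloveabaremt/ → zexloveabaremd.
Rule 3 (intervocalic spirantization): /b/ is a stop between vowels /a/ and /a/, so it spirantizes to the fricative [v]. /zexloveabaremd/ → zexloveavaremd.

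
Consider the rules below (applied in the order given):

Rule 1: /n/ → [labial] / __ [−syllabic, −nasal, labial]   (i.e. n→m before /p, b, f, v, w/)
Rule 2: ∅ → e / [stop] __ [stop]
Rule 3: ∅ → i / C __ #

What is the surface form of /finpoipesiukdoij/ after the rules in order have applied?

fimpoipesiukedoiji

Rule 1 (nasal place assimilation): /n/ precedes the labial consonant /p/, so it assimilates in place to [m]. /finpoipesiukdoij/ → fimpoipesiukdoij.
Rule 2 (stop-cluster e-epenthesis): /k/ and /d/ form a stop–stop cluster, so [e] is inserted between them. /fimpoipesiukdoij/ → fimpoipesiukedoij.
Rule 3 (final i-epenthesis): the form ends in the consonant /j/, so [i] is inserted word-finally. /fimpoipesiukedoij/ → fimpoipesiukedoiji.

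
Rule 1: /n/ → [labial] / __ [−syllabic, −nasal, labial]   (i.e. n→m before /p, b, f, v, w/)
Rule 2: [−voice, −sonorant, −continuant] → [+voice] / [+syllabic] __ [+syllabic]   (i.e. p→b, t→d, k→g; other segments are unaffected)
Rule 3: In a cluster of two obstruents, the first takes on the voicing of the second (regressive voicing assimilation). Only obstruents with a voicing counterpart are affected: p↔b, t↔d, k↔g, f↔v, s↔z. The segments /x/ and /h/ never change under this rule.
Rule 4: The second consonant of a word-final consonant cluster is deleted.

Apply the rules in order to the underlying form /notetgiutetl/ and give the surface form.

nodedgiudet

Rule 1 (nasal place assimilation): no segment meets the environment; /notetgiutetl/ is unchanged.
Rule 2 (intervocalic voicing): /t/ is a voiceless stop between vowels /o/ and /e/, so it voices to [d]. /t/ is a voiceless stop between vowels /u/ and /e/, so it voices to [d]. /notetgiutetl/ → nodetgiudetl.
Rule 3 (regressive voicing assimilation): /t/ precedes the voiced obstruent /g/, so it voices to [d] by assimilation. /nodetgiudetl/ → nodedgiudetl.
Rule 4 (final cluster simplification): /l/ is the second consonant of a word-final cluster /tl/, so it deletes. /nodedgiudetl/ → nodedgiudet.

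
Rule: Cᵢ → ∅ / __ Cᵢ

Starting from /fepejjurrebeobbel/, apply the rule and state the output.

fepejurebeobel

/jj/ is a geminate; the first /j/ deletes.
/rr/ is a geminate; the first /r/ deletes.
/bb/ is a geminate; the first /b/ deletes.
Surface form: [fepejurebeobel].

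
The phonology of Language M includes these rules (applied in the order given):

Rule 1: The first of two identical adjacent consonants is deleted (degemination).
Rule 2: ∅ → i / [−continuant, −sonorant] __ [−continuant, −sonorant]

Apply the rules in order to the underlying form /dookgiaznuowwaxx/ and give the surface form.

dookigiaznuowax

Rule 1 (degemination): /ww/ is a geminate; the first /w/ deletes. /xx/ is a geminate; the first /x/ deletes. /dookgiaznuowwaxx/ → dookgiaznuowax.
Rule 2 (stop-cluster i-epenthesis): /k/ and /g/ form a stop–stop cluster, so [i] is inserted between them. /dookgiaznuowax/ → dookigiaznuowax.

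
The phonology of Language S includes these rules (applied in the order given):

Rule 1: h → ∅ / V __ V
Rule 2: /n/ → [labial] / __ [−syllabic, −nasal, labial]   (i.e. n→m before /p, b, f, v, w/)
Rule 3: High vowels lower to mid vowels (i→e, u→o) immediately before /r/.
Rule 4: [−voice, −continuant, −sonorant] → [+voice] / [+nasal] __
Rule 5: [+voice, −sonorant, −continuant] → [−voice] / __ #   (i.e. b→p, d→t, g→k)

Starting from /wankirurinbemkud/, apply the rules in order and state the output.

Rule 1 (intervocalic h-deletion): no segment meets the environment; /wankirurinbemkud/ is unchanged.
Rule 2 (nasal place assimilation): /n/ precedes the labial consonant /b/, so it assimilates in place to [m]. /wankirurinbemkud/ → wankirurimbemkud.
Rule 3 (pre-rhotic lowering): /i/ is a high vowel immediately before /r/, so it lowers to [e]. /u/ is a high vowel immediately before /r/, so it lowers to [o]. /wankirurimbemkud/ → wankerorimbemkud.
Rule 4 (post-nasal voicing): /k/ is a voiceless stop immediately after the nasal /n/, so it voices to [g]. /k/ is a voiceless stop immediately after the nasal /m/, so it voices to [g]. /wankerorimbemkud/ → wangerorimbemgud.
Rule 5 (final devoicing): /d/ is a voiced stop in word-final position, so it devoices to [t]. /wangerorimbemgud/ → wangerorimbemgut.

wangerorimbemgut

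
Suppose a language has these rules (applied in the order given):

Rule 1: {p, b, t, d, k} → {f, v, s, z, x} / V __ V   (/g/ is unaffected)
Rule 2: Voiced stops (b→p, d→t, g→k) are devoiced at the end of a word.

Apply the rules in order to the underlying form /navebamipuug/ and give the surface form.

Rule 1 (intervocalic spirantization): /b/ is a stop between vowels /e/ and /a/, so it spirantizes to the fricative [v]. /p/ is a stop between vowels /i/ and /u/, so it spirantizes to the fricative [f]. /navebamipuug/ → navevamifuug.
Rule 2 (final devoicing): /g/ is a voiced stop in word-final position, so it devoices to [k]. /navevamifuug/ → navevamifuuk.

navevamifuuk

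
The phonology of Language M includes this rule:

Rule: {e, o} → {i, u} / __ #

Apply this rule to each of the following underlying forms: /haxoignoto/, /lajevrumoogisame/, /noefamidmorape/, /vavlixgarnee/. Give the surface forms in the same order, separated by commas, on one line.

/haxoignoto/: /o/ is a mid vowel in word-final position, so it raises to [u]. → [haxoignotu].
/lajevrumoogisame/: /e/ is a mid vowel in word-final position, so it raises to [i]. → [lajevrumoogisami].
/noefamidmorape/: /e/ is a mid vowel in word-final position, so it raises to [i]. → [noefamidmorapi].
/vavlixgarnee/: /e/ is a mid vowel in word-final position, so it raises to [i]. → [vavlixgarnei].

haxoignotu, lajevrumoogisami, noefamidmorapi, vavlixgarnei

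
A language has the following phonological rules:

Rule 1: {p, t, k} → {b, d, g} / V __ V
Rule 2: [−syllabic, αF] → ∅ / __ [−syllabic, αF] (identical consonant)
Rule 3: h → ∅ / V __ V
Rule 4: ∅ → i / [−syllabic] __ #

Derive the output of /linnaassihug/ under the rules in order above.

linaasiugi

Rule 1 (intervocalic voicing): no segment meets the environment; /linnaassihug/ is unchanged.
Rule 2 (degemination): /nn/ is a geminate; the first /n/ deletes. /ss/ is a geminate; the first /s/ deletes. /linnaassihug/ → linaasihug.
Rule 3 (intervocalic h-deletion): /h/ occurs between vowels /i/ and /u/, so it deletes. /linaasihug/ → linaasiug.
Rule 4 (final i-epenthesis): the form ends in the consonant /g/, so [i] is inserted word-finally. /linaasiug/ → linaasiugi.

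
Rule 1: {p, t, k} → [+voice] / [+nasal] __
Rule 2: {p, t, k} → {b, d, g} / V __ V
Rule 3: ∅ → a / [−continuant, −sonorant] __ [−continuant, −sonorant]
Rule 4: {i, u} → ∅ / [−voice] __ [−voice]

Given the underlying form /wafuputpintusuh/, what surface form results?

Rule 1 (post-nasal voicing): /t/ is a voiceless stop immediately after the nasal /n/, so it voices to [d]. /wafuputpintusuh/ → wafuputpindusuh.
Rule 2 (intervocalic voicing): /p/ is a voiceless stop between vowels /u/ and /u/, so it voices to [b]. /wafuputpindusuh/ → wafubutpindusuh.
Rule 3 (stop-cluster a-epenthesis): /t/ and /p/ form a stop–stop cluster, so [a] is inserted between them. /wafubutpindusuh/ → wafubutapindusuh.
Rule 4 (high vowel syncope): /u/ is a high vowel flanked by voiceless consonants /s/ and /h/, so it deletes. /wafubutapindusuh/ → wafubutapindush.

wafubutapindush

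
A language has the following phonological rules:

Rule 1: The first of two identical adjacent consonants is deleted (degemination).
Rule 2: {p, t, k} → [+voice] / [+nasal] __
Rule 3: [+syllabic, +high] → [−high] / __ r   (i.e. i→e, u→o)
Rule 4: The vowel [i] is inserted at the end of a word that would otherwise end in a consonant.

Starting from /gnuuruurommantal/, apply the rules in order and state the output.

gnuoruoromandali

Rule 1 (degemination): /mm/ is a geminate; the first /m/ deletes. /gnuuruurommantal/ → gnuuruuromantal.
Rule 2 (post-nasal voicing): /t/ is a voiceless stop immediately after the nasal /n/, so it voices to [d]. /gnuuruuromantal/ → gnuuruuromandal.
Rule 3 (pre-rhotic lowering): /u/ is a high vowel immediately before /r/, so it lowers to [o]. /u/ is a high vowel immediately before /r/, so it lowers to [o]. /gnuuruuromandal/ → gnuoruoromandal.
Rule 4 (final i-epenthesis): the form ends in the consonant /l/, so [i] is inserted word-finally. /gnuoruoromandal/ → gnuoruoromandali.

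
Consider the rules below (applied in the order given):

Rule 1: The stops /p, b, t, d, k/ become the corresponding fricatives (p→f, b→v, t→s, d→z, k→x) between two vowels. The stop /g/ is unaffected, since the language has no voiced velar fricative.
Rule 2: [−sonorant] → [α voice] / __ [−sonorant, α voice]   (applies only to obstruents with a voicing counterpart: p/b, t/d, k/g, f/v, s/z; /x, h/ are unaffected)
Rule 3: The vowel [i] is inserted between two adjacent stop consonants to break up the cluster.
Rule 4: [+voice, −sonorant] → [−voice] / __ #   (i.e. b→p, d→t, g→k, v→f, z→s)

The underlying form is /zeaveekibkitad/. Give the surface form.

Rule 1 (intervocalic spirantization): /k/ is a stop between vowels /e/ and /i/, so it spirantizes to the fricative [x]. /t/ is a stop between vowels /i/ and /a/, so it spirantizes to the fricative [s]. /zeaveekibkitad/ → zeaveexibkisad.
Rule 2 (regressive voicing assimilation): /b/ precedes the voiceless obstruent /k/, so it devoices to [p] by assimilation. /zeaveexibkisad/ → zeaveexipkisad.
Rule 3 (stop-cluster i-epenthesis): /p/ and /k/ form a stop–stop cluster, so [i] is inserted between them. /zeaveexipkisad/ → zeaveexipikisad.
Rule 4 (final devoicing): /d/ is a voiced obstruent in word-final position, so it devoices to [t]. /zeaveexipikisad/ → zeaveexipikisat.

zeaveexipikisat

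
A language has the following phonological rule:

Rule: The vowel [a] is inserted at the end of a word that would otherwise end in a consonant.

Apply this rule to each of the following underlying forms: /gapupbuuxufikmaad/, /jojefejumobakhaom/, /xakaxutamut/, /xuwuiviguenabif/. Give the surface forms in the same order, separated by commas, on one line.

gapupbuuxufikmaada, jojefejumobakhaoma, xakaxutamuta, xuwuiviguenabifa

/gapupbuuxufikmaad/: the form ends in the consonant /d/, so [a] is inserted word-finally. → [gapupbuuxufikmaada].
/jojefejumobakhaom/: the form ends in the consonant /m/, so [a] is inserted word-finally. → [jojefejumobakhaoma].
/xakaxutamut/: the form ends in the consonant /t/, so [a] is inserted word-finally. → [xakaxutamuta].
/xuwuiviguenabif/: the form ends in the consonant /f/, so [a] is inserted word-finally. → [xuwuiviguenabifa].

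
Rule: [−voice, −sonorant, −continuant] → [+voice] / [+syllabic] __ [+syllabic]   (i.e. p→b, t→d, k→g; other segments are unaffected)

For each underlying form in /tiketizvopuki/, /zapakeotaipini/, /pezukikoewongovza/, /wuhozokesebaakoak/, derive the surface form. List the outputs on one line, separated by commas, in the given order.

tigedizvobugi, zabageodaibini, pezugigoewongovza, wuhozogesebaagoak

/tiketizvopuki/: /k/ is a voiceless stop between vowels /i/ and /e/, so it voices to [g]. /t/ is a voiceless stop between vowels /e/ and /i/, so it voices to [d]. /p/ is a voiceless stop between vowels /o/ and /u/, so it voices to [b]. /k/ is a voiceless stop between vowels /u/ and /i/, so it voices to [g]. → [tigedizvobugi].
/zapakeotaipini/: /p/ is a voiceless stop between vowels /a/ and /a/, so it voices to [b]. /k/ is a voiceless stop between vowels /a/ and /e/, so it voices to [g]. /t/ is a voiceless stop between vowels /o/ and /a/, so it voices to [d]. /p/ is a voiceless stop between vowels /i/ and /i/, so it voices to [b]. → [zabageodaibini].
/pezukikoewongovza/: /k/ is a voiceless stop between vowels /u/ and /i/, so it voices to [g]. /k/ is a voiceless stop between vowels /i/ and /o/, so it voices to [g]. → [pezugigoewongovza].
/wuhozokesebaakoak/: /k/ is a voiceless stop between vowels /o/ and /e/, so it voices to [g]. /k/ is a voiceless stop between vowels /a/ and /o/, so it voices to [g]. → [wuhozogesebaagoak].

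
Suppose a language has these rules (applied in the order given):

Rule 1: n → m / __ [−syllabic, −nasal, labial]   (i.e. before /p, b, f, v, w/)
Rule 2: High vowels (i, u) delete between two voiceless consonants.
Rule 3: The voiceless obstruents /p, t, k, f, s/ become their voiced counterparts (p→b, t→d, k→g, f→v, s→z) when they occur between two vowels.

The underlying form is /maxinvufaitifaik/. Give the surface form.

Rule 1 (nasal place assimilation): /n/ precedes the labial consonant /v/, so it assimilates in place to [m]. /maxinvufaitifaik/ → maximvufaitifaik.
Rule 2 (high vowel syncope): /i/ is a high vowel flanked by voiceless consonants /t/ and /f/, so it deletes. /maximvufaitifaik/ → maximvufaitfaik.
Rule 3 (intervocalic voicing): /f/ is a voiceless obstruent between vowels /u/ and /a/, so it voices to [v]. /maximvufaitfaik/ → maximvuvaitfaik.

maximvuvaitfaik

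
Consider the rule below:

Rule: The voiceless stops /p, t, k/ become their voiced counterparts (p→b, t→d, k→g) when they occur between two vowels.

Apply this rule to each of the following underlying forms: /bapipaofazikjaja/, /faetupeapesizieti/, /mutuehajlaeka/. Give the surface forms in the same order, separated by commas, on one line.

babibaofazikjaja, faedubeabesiziedi, muduehajlaega

/bapipaofazikjaja/: /p/ is a voiceless stop between vowels /a/ and /i/, so it voices to [b]. /p/ is a voiceless stop between vowels /i/ and /a/, so it voices to [b]. → [babibaofazikjaja].
/faetupeapesizieti/: /t/ is a voiceless stop between vowels /e/ and /u/, so it voices to [d]. /p/ is a voiceless stop between vowels /u/ and /e/, so it voices to [b]. /p/ is a voiceless stop between vowels /a/ and /e/, so it voices to [b]. /t/ is a voiceless stop between vowels /e/ and /i/, so it voices to [d]. → [faedubeabesiziedi].
/mutuehajlaeka/: /t/ is a voiceless stop between vowels /u/ and /u/, so it voices to [d]. /k/ is a voiceless stop between vowels /e/ and /a/, so it voices to [g]. → [muduehajlaega].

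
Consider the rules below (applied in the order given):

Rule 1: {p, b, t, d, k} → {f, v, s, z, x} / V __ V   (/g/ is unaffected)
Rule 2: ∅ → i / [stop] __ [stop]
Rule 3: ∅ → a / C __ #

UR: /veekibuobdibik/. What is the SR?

Rule 1 (intervocalic spirantization): /k/ is a stop between vowels /e/ and /i/, so it spirantizes to the fricative [x]. /b/ is a stop between vowels /i/ and /u/, so it spirantizes to the fricative [v]. /b/ is a stop between vowels /i/ and /i/, so it spirantizes to the fricative [v]. /veekibuobdibik/ → veexivuobdivik.
Rule 2 (stop-cluster i-epenthesis): /b/ and /d/ form a stop–stop cluster, so [i] is inserted between them. /veexivuobdivik/ → veexivuobidivik.
Rule 3 (final a-epenthesis): the form ends in the consonant /k/, so [a] is inserted word-finally. /veexivuobidivik/ → veexivuobidivika.

veexivuobidivika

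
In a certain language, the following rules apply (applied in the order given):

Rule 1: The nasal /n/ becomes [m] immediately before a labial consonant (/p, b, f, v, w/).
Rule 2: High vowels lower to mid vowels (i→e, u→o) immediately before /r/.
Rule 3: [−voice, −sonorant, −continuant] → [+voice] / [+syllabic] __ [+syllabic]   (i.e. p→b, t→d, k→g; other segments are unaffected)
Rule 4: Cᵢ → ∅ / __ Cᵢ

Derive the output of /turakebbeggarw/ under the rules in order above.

toragebegarw

Rule 1 (nasal place assimilation): no segment meets the environment; /turakebbeggarw/ is unchanged.
Rule 2 (pre-rhotic lowering): /u/ is a high vowel immediately before /r/, so it lowers to [o]. /turakebbeggarw/ → torakebbeggarw.
Rule 3 (intervocalic voicing): /k/ is a voiceless stop between vowels /a/ and /e/, so it voices to [g]. /torakebbeggarw/ → toragebbeggarw.
Rule 4 (degemination): /bb/ is a geminate; the first /b/ deletes. /gg/ is a geminate; the first /g/ deletes. /toragebbeggarw/ → toragebegarw.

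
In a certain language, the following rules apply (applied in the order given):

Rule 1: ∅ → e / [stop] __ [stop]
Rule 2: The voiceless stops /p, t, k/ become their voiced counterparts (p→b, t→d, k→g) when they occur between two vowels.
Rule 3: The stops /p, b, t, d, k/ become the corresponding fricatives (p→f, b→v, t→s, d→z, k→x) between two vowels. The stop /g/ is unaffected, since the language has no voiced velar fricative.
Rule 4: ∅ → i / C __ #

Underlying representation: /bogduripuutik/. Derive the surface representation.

Rule 1 (stop-cluster e-epenthesis): /g/ and /d/ form a stop–stop cluster, so [e] is inserted between them. /bogduripuutik/ → bogeduripuutik.
Rule 2 (intervocalic voicing): /p/ is a voiceless stop between vowels /i/ and /u/, so it voices to [b]. /t/ is a voiceless stop between vowels /u/ and /i/, so it voices to [d]. /bogeduripuutik/ → bogeduribuudik.
Rule 3 (intervocalic spirantization): /d/ is a stop between vowels /e/ and /u/, so it spirantizes to the fricative [z]. /b/ is a stop between vowels /i/ and /u/, so it spirantizes to the fricative [v]. /d/ is a stop between vowels /u/ and /i/, so it spirantizes to the fricative [z]. /bogeduribuudik/ → bogezurivuuzik.
Rule 4 (final i-epenthesis): the form ends in the consonant /k/, so [i] is inserted word-finally. /bogezurivuuzik/ → bogezurivuuziki.

bogezurivuuziki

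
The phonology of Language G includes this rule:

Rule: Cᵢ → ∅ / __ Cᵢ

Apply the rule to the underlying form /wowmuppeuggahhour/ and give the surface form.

/pp/ is a geminate; the first /p/ deletes.
/gg/ is a geminate; the first /g/ deletes.
/hh/ is a geminate; the first /h/ deletes.
Surface form: [wowmupeugahour].

wowmupeugahour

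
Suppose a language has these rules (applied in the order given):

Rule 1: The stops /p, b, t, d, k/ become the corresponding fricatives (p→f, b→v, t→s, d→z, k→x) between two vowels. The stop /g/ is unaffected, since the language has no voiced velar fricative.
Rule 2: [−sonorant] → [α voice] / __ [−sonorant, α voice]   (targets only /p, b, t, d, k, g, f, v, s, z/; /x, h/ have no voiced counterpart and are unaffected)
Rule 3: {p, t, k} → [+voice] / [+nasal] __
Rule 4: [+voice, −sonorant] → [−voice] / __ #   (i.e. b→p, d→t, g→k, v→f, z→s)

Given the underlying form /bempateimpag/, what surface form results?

bembaseimbak

Rule 1 (intervocalic spirantization): /t/ is a stop between vowels /a/ and /e/, so it spirantizes to the fricative [s]. /bempateimpag/ → bempaseimpag.
Rule 2 (regressive voicing assimilation): no segment meets the environment; /bempaseimpag/ is unchanged.
Rule 3 (post-nasal voicing): /p/ is a voiceless stop immediately after the nasal /m/, so it voices to [b]. /p/ is a voiceless stop immediately after the nasal /m/, so it voices to [b]. /bempaseimpag/ → bembaseimbag.
Rule 4 (final devoicing): /g/ is a voiced obstruent in word-final position, so it devoices to [k]. /bembaseimbag/ → bembaseimbak.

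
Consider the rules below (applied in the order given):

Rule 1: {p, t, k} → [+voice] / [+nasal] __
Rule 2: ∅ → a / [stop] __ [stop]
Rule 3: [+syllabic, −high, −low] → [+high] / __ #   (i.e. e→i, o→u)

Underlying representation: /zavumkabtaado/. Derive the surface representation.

Rule 1 (post-nasal voicing): /k/ is a voiceless stop immediately after the nasal /m/, so it voices to [g]. /zavumkabtaado/ → zavumgabtaado.
Rule 2 (stop-cluster a-epenthesis): /b/ and /t/ form a stop–stop cluster, so [a] is inserted between them. /zavumgabtaado/ → zavumgabataado.
Rule 3 (final vowel raising): /o/ is a mid vowel in word-final position, so it raises to [u]. /zavumgabataado/ → zavumgabataadu.

zavumgabataadu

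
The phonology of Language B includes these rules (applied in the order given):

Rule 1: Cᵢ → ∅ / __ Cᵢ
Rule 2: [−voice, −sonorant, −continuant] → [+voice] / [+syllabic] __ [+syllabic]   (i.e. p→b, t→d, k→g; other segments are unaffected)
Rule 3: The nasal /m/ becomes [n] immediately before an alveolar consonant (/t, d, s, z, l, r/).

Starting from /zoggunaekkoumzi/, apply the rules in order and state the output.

Rule 1 (degemination): /gg/ is a geminate; the first /g/ deletes. /kk/ is a geminate; the first /k/ deletes. /zoggunaekkoumzi/ → zogunaekoumzi.
Rule 2 (intervocalic voicing): /k/ is a voiceless stop between vowels /e/ and /o/, so it voices to [g]. /zogunaekoumzi/ → zogunaegoumzi.
Rule 3 (nasal place assimilation): /m/ precedes the alveolar consonant /z/, so it assimilates in place to [n]. /zogunaegoumzi/ → zogunaegounzi.

zogunaegounzi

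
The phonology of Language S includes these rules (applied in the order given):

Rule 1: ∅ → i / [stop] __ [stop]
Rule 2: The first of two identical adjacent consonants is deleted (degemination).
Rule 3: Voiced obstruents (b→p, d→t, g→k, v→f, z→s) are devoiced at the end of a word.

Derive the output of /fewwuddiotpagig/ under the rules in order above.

fewudidiotipagik

Rule 1 (stop-cluster i-epenthesis): /d/ and /d/ form a stop–stop cluster, so [i] is inserted between them. /t/ and /p/ form a stop–stop cluster, so [i] is inserted between them. /fewwuddiotpagig/ → fewwudidiotipagig.
Rule 2 (degemination): /ww/ is a geminate; the first /w/ deletes. /fewwudidiotipagig/ → fewudidiotipagig.
Rule 3 (final devoicing): /g/ is a voiced obstruent in word-final position, so it devoices to [k]. /fewudidiotipagig/ → fewudidiotipagik.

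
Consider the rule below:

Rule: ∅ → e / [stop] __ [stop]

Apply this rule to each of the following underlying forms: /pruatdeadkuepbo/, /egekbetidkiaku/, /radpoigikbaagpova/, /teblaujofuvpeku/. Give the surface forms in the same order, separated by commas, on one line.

pruatedeadekuepebo, egekebetidekiaku, radepoigikebaagepova, teblaujofuvpeku

/pruatdeadkuepbo/: /t/ and /d/ form a stop–stop cluster, so [e] is inserted between them. /d/ and /k/ form a stop–stop cluster, so [e] is inserted between them. /p/ and /b/ form a stop–stop cluster, so [e] is inserted between them. → [pruatedeadekuepebo].
/egekbetidkiaku/: /k/ and /b/ form a stop–stop cluster, so [e] is inserted between them. /d/ and /k/ form a stop–stop cluster, so [e] is inserted between them. → [egekebetidekiaku].
/radpoigikbaagpova/: /d/ and /p/ form a stop–stop cluster, so [e] is inserted between them. /k/ and /b/ form a stop–stop cluster, so [e] is inserted between them. /g/ and /p/ form a stop–stop cluster, so [e] is inserted between them. → [radepoigikebaagepova].
/teblaujofuvpeku/: the rule's environment is not met; surfaces unchanged as [teblaujofuvpeku].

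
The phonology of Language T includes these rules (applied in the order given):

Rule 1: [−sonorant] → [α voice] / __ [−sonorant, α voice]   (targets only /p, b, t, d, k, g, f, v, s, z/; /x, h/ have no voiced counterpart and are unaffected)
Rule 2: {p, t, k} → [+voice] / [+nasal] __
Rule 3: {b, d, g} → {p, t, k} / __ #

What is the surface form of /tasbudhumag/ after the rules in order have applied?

tazbuthumak

Rule 1 (regressive voicing assimilation): /s/ precedes the voiced obstruent /b/, so it voices to [z] by assimilation. /d/ precedes the voiceless obstruent /h/, so it devoices to [t] by assimilation. /tasbudhumag/ → tazbuthumag.
Rule 2 (post-nasal voicing): no segment meets the environment; /tazbuthumag/ is unchanged.
Rule 3 (final devoicing): /g/ is a voiced stop in word-final position, so it devoices to [k]. /tazbuthumag/ → tazbuthumak.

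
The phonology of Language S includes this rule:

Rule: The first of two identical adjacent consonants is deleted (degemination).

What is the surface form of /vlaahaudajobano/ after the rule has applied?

vlaahaudajobano

No segment of /vlaahaudajobano/ meets the structural description of the rule, so the form surfaces unchanged.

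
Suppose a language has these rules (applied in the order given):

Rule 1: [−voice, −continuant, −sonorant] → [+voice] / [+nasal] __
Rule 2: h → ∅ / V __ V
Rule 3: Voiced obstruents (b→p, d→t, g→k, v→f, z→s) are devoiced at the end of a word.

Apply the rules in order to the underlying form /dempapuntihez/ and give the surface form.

dembapundies

Rule 1 (post-nasal voicing): /p/ is a voiceless stop immediately after the nasal /m/, so it voices to [b]. /t/ is a voiceless stop immediately after the nasal /n/, so it voices to [d]. /dempapuntihez/ → dembapundihez.
Rule 2 (intervocalic h-deletion): /h/ occurs between vowels /i/ and /e/, so it deletes. /dembapundihez/ → dembapundiez.
Rule 3 (final devoicing): /z/ is a voiced obstruent in word-final position, so it devoices to [s]. /dembapundiez/ → dembapundies.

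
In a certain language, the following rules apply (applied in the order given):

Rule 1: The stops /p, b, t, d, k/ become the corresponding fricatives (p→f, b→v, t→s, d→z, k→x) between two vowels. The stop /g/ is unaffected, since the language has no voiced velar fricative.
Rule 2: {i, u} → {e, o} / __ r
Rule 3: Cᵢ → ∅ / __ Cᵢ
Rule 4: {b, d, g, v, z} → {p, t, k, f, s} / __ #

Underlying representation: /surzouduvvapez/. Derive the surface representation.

sorzouzuvafes

Rule 1 (intervocalic spirantization): /d/ is a stop between vowels /u/ and /u/, so it spirantizes to the fricative [z]. /p/ is a stop between vowels /a/ and /e/, so it spirantizes to the fricative [f]. /surzouduvvapez/ → surzouzuvvafez.
Rule 2 (pre-rhotic lowering): /u/ is a high vowel immediately before /r/, so it lowers to [o]. /surzouzuvvafez/ → sorzouzuvvafez.
Rule 3 (degemination): /vv/ is a geminate; the first /v/ deletes. /sorzouzuvvafez/ → sorzouzuvafez.
Rule 4 (final devoicing): /z/ is a voiced obstruent in word-final position, so it devoices to [s]. /sorzouzuvafez/ → sorzouzuvafes.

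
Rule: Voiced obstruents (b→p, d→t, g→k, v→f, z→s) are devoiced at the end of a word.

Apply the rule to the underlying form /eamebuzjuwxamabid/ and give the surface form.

/d/ is a voiced obstruent in word-final position, so it devoices to [t].
Surface form: [eamebuzjuwxamabit].

eamebuzjuwxamabit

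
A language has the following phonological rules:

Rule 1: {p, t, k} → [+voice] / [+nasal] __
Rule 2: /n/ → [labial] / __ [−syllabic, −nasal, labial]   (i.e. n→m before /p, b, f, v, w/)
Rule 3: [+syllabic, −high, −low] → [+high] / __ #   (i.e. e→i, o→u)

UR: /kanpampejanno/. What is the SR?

kambambejannu

Rule 1 (post-nasal voicing): /p/ is a voiceless stop immediately after the nasal /n/, so it voices to [b]. /p/ is a voiceless stop immediately after the nasal /m/, so it voices to [b]. /kanpampejanno/ → kanbambejanno.
Rule 2 (nasal place assimilation): /n/ precedes the labial consonant /b/, so it assimilates in place to [m]. /kanbambejanno/ → kambambejanno.
Rule 3 (final vowel raising): /o/ is a mid vowel in word-final position, so it raises to [u]. /kambambejanno/ → kambambejannu.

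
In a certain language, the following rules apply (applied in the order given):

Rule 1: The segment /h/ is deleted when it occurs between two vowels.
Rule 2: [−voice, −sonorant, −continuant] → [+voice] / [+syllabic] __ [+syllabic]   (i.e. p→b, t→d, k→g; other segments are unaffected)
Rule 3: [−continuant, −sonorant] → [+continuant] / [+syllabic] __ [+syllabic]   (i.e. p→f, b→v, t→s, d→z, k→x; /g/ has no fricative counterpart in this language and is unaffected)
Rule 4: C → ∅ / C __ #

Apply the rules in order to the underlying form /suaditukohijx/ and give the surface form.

suazizugoij

Rule 1 (intervocalic h-deletion): /h/ occurs between vowels /o/ and /i/, so it deletes. /suaditukohijx/ → suaditukoijx.
Rule 2 (intervocalic voicing): /t/ is a voiceless stop between vowels /i/ and /u/, so it voices to [d]. /k/ is a voiceless stop between vowels /u/ and /o/, so it voices to [g]. /suaditukoijx/ → suadidugoijx.
Rule 3 (intervocalic spirantization): /d/ is a stop between vowels /a/ and /i/, so it spirantizes to the fricative [z]. /d/ is a stop between vowels /i/ and /u/, so it spirantizes to the fricative [z]. /suadidugoijx/ → suazizugoijx.
Rule 4 (final cluster simplification): /x/ is the second consonant of a word-final cluster /jx/, so it deletes. /suazizugoijx/ → suazizugoij.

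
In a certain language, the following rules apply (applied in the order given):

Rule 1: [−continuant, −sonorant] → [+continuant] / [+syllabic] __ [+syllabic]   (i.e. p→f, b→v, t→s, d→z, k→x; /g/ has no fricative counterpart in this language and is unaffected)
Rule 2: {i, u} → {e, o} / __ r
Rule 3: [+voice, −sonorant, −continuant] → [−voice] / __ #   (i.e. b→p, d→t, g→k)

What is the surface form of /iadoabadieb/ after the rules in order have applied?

Rule 1 (intervocalic spirantization): /d/ is a stop between vowels /a/ and /o/, so it spirantizes to the fricative [z]. /b/ is a stop between vowels /a/ and /a/, so it spirantizes to the fricative [v]. /d/ is a stop between vowels /a/ and /i/, so it spirantizes to the fricative [z]. /iadoabadieb/ → iazoavazieb.
Rule 2 (pre-rhotic lowering): no segment meets the environment; /iazoavazieb/ is unchanged.
Rule 3 (final devoicing): /b/ is a voiced stop in word-final position, so it devoices to [p]. /iazoavazieb/ → iazoavaziep.

iazoavaziep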